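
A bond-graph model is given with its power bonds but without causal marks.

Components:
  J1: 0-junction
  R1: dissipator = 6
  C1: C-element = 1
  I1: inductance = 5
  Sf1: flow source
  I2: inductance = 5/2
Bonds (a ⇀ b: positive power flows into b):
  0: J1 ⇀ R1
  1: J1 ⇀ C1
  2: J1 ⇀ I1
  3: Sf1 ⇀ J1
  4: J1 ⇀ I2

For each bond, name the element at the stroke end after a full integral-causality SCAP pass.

bond 3 stroke→Sf1  (Sf1 (Sf) sets flow on bond)
bond 1 stroke→J1  (prefer integral on C1)
bond 0 stroke→R1  (J1: bond 1 brought effort, rest push out)
bond 2 stroke→I1  (J1: bond 1 brought effort, rest push out)
bond 4 stroke→I2  (J1 effort already set via bond 1)

β0 stroke at R1
β1 stroke at J1
β2 stroke at I1
β3 stroke at Sf1
β4 stroke at I2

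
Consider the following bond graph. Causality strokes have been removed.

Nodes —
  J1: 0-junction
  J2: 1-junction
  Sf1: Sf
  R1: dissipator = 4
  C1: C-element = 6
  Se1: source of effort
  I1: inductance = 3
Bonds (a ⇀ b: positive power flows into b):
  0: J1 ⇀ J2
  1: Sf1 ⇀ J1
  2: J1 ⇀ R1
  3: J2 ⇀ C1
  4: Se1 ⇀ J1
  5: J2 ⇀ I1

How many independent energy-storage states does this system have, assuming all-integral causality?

2  (C1, I1 all integral)

#1 stroke→Sf1  (Sf1 fixes flow; stroke at Sf1)
#4 stroke→J1  (Se1 (Se) sets effort on bond)
#0 stroke→J2  (J1: bond 4 brought effort, rest push out)
#2 stroke→R1  (J1 effort already set via bond 4)
#3 stroke→J2  (prefer integral on C1)
#5 stroke→I1  (J2: last free bond brings flow in)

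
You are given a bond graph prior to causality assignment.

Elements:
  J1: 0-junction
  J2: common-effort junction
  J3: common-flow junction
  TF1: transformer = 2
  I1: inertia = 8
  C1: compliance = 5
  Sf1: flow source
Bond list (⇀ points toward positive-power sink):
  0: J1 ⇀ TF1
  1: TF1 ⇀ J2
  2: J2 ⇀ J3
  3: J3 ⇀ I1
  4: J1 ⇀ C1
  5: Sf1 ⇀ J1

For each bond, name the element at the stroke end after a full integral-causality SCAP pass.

β5 →Sf1  (source Sf1 imposes f)
β3 →I1  (I1: I, integral causality)
β2 →J3  (J3: bond 3 brought flow, rest push out)
β1 →J2  (closing 0-jn rule on J2)
β0 →TF1  (TF1 one-in-one-out from 1)
β4 →J1  (J1 needs exactly one e-in)

b0 stroke at TF1
b1 stroke at J2
b2 stroke at J3
b3 stroke at I1
b4 stroke at J1
b5 stroke at Sf1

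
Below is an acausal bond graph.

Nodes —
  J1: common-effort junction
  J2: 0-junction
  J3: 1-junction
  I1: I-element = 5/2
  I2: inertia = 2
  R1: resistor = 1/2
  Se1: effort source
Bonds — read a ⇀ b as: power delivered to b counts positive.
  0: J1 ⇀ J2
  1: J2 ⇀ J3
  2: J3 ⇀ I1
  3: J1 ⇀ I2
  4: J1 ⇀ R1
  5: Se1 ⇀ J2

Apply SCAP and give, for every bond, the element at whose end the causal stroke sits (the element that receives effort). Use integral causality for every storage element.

β5 stroke at J2  (Se1 (Se) sets effort on bond)
β0 stroke at J1  (common-e at J2 fixed by 5)
β1 stroke at J3  (J2: bond 5 brought effort, rest push out)
β2 stroke at I1  (closing 1-jn rule on J3)
β3 stroke at I2  (J1 effort already set via bond 0)
β4 stroke at R1  (common-e at J1 fixed by 0)

#0 stroke→J1
#1 stroke→J3
#2 stroke→I1
#3 stroke→I2
#4 stroke→R1
#5 stroke→J2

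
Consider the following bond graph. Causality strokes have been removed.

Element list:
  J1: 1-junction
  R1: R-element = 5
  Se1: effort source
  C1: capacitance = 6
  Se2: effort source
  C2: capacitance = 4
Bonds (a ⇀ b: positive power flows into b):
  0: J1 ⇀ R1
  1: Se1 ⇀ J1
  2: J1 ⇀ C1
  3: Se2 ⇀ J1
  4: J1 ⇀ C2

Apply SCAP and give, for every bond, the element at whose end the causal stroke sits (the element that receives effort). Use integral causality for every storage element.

bond 1 stroke at J1  (Se1: effort source, stroke at far end)
bond 3 stroke at J1  (Se2 (Se) sets effort on bond)
bond 2 stroke at J1  (prefer integral on C1)
bond 4 stroke at J1  (C2 outputs effort q/C2)
bond 0 stroke at R1  (closing 1-jn rule on J1)

b0 |R1
b1 |J1
b2 |J1
b3 |J1
b4 |J1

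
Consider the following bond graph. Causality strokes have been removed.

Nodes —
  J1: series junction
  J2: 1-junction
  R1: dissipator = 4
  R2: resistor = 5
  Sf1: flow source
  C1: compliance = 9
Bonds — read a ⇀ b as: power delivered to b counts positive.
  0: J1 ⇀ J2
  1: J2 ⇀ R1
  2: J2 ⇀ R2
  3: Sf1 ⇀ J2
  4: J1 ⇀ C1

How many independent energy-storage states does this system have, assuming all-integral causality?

1  (C1 all integral)

β3 →Sf1  (Sf1: flow source, stroke at near end)
β0 →J2  (1-jn J2 has f-setter on 3)
β1 →J2  (J2 flow already set via bond 3)
β2 →J2  (J2: bond 3 brought flow, rest push out)
β4 →J1  (J1 flow already set via bond 0)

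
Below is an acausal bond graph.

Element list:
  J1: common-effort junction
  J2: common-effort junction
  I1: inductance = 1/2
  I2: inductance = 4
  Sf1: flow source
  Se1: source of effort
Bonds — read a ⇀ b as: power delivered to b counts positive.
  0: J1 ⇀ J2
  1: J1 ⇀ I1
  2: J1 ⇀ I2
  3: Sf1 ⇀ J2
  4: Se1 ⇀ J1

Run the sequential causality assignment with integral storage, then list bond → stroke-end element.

b0 stroke→J2
b1 stroke→I1
b2 stroke→I2
b3 stroke→Sf1
b4 stroke→J1

β3 →Sf1  (Sf1 (Sf) sets flow on bond)
β4 →J1  (Se1 fixes effort; stroke away)
β0 →J2  (J1 effort already set via bond 4)
β1 →I1  (J1: bond 4 brought effort, rest push out)
β2 →I2  (common-e at J1 fixed by 4)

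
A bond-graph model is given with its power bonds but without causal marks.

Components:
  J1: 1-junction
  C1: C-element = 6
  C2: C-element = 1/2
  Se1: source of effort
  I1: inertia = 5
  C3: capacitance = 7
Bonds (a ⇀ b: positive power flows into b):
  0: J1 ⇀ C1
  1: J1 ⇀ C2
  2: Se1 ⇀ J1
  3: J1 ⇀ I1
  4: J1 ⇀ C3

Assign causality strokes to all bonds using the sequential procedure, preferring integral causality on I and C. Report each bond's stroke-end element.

#2 |J1  (Se1 (Se) sets effort on bond)
#0 |J1  (C1: C, integral causality)
#1 |J1  (C2 outputs effort q/C2)
#3 |I1  (I1: I, integral causality)
#4 |J1  (1-jn J1 has f-setter on 3)

b0 →J1
b1 →J1
b2 →J1
b3 →I1
b4 →J1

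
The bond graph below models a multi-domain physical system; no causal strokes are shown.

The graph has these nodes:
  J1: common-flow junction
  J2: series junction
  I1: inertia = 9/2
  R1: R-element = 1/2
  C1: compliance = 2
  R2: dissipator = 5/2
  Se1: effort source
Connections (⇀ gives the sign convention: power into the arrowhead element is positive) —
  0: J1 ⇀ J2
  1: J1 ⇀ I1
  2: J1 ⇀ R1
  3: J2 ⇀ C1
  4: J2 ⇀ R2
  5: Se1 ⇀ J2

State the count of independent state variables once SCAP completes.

2  (C1, I1 all integral)

b5 →J2  (Se1 fixes effort; stroke away)
b1 →I1  (I1 integral (f out))
b0 →J1  (1-jn J1 has f-setter on 1)
b2 →J1  (J1: bond 1 brought flow, rest push out)
b3 →J2  (J2: bond 0 brought flow, rest push out)
b4 →J2  (J2: bond 0 brought flow, rest push out)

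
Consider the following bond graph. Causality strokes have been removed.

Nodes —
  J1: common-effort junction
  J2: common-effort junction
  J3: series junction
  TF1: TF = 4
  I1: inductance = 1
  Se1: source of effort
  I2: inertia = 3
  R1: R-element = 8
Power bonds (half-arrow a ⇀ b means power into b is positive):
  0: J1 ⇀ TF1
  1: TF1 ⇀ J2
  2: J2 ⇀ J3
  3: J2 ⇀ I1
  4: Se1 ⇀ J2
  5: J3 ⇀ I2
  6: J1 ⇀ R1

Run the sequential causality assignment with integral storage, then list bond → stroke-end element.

b4 stroke at J2  (source Se1 imposes e)
b1 stroke at TF1  (0-jn J2 has e-setter on 4)
b2 stroke at J3  (common-e at J2 fixed by 4)
b3 stroke at I1  (common-e at J2 fixed by 4)
b5 stroke at I2  (only one flow-in slot at J3)
b0 stroke at J1  (TF1: transformer flips bond 1)
b6 stroke at R1  (common-e at J1 fixed by 0)

β0 →J1
β1 →TF1
β2 →J3
β3 →I1
β4 →J2
β5 →I2
β6 →R1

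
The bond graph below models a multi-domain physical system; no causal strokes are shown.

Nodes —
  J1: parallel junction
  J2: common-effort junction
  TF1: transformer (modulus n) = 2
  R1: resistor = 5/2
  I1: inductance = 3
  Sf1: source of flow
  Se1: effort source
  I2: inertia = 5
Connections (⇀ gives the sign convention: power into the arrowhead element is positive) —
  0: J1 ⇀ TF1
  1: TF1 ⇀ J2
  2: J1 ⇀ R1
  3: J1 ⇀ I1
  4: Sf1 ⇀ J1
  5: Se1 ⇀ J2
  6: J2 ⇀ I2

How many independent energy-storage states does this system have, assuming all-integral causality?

b4 stroke at Sf1  (source Sf1 imposes f)
b5 stroke at J2  (Se1 fixes effort; stroke away)
b1 stroke at TF1  (0-jn J2 has e-setter on 5)
b6 stroke at I2  (common-e at J2 fixed by 5)
b0 stroke at J1  (through TF1, causality passes straight; one stroke at TF1)
b2 stroke at R1  (J1: bond 0 brought effort, rest push out)
b3 stroke at I1  (J1: bond 0 brought effort, rest push out)

2  (I1, I2 all integral)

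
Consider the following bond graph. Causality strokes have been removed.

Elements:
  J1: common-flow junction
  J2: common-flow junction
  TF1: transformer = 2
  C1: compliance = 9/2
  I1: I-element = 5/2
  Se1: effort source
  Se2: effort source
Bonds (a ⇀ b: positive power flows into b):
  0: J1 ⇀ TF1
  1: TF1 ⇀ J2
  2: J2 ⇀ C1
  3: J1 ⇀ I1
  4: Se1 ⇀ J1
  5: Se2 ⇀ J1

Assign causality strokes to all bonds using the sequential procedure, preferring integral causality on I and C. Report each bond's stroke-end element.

bond 0 stroke→J1
bond 1 stroke→TF1
bond 2 stroke→J2
bond 3 stroke→I1
bond 4 stroke→J1
bond 5 stroke→J1

bond 4 |J1  (Se1 (Se) sets effort on bond)
bond 5 |J1  (Se2: effort source, stroke at far end)
bond 2 |J2  (C1 integral (e out))
bond 1 |TF1  (J2: last free bond brings flow in)
bond 0 |J1  (TF1 one-in-one-out from 1)
bond 3 |I1  (only one flow-in slot at J1)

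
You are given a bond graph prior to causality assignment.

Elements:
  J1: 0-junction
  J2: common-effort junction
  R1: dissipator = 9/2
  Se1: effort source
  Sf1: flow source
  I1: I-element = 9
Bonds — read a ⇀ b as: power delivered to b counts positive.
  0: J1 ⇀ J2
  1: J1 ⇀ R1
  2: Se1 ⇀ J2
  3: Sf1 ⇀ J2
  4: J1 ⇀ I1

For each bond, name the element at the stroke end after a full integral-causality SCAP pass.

bond 2 stroke at J2  (Se1: effort source, stroke at far end)
bond 3 stroke at Sf1  (source Sf1 imposes f)
bond 0 stroke at J1  (0-jn J2 has e-setter on 2)
bond 1 stroke at R1  (J1: bond 0 brought effort, rest push out)
bond 4 stroke at I1  (0-jn J1 has e-setter on 0)

bond 0 stroke at J1
bond 1 stroke at R1
bond 2 stroke at J2
bond 3 stroke at Sf1
bond 4 stroke at I1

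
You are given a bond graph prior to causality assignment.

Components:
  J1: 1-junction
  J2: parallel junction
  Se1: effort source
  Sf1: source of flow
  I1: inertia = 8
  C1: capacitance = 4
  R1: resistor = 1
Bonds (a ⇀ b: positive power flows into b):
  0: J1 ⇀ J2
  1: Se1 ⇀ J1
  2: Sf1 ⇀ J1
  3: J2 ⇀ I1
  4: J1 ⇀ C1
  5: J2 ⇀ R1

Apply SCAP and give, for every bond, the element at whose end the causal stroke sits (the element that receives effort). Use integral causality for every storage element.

b1 →J1  (Se1 fixes effort; stroke away)
b2 →Sf1  (Sf1: flow source, stroke at near end)
b0 →J1  (J1 flow already set via bond 2)
b4 →J1  (common-f at J1 fixed by 2)
b3 →I1  (I1: I, integral causality)
b5 →J2  (J2: last free bond brings effort in)

β0 stroke at J1
β1 stroke at J1
β2 stroke at Sf1
β3 stroke at I1
β4 stroke at J1
β5 stroke at J2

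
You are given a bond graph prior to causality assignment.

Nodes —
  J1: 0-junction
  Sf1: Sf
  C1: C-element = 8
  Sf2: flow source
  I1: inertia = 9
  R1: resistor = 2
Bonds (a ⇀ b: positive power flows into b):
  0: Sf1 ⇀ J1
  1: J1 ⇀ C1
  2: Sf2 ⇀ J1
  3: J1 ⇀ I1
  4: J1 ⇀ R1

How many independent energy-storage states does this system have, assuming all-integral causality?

2  (C1, I1 all integral)

#0 |Sf1  (Sf1 fixes flow; stroke at Sf1)
#2 |Sf2  (Sf2 (Sf) sets flow on bond)
#1 |J1  (C1 integral (e out))
#3 |I1  (common-e at J1 fixed by 1)
#4 |R1  (J1 effort already set via bond 1)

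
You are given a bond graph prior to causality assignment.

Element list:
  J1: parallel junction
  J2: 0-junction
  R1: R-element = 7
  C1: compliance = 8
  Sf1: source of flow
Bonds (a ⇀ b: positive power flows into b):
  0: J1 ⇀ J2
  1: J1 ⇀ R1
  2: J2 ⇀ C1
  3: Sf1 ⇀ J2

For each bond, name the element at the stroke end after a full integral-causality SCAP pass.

b0 stroke at J1
b1 stroke at R1
b2 stroke at J2
b3 stroke at Sf1

#3 →Sf1  (Sf1 (Sf) sets flow on bond)
#2 →J2  (C1: C, integral causality)
#0 →J1  (0-jn J2 has e-setter on 2)
#1 →R1  (J1: bond 0 brought effort, rest push out)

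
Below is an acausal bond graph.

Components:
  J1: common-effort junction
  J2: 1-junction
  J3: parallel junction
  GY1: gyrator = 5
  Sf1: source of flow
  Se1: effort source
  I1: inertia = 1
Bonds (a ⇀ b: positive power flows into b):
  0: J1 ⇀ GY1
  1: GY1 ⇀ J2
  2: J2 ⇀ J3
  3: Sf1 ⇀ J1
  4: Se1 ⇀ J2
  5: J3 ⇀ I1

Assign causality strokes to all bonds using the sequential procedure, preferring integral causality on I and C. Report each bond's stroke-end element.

bond 0 →J1
bond 1 →J2
bond 2 →J3
bond 3 →Sf1
bond 4 →J2
bond 5 →I1

b3 stroke at Sf1  (source Sf1 imposes f)
b4 stroke at J2  (Se1 (Se) sets effort on bond)
b0 stroke at J1  (closing 0-jn rule on J1)
b1 stroke at J2  (through GY1, causality inverts; strokes same side of GY1)
b2 stroke at J3  (J2 needs exactly one f-in)
b5 stroke at I1  (J3: bond 2 brought effort, rest push out)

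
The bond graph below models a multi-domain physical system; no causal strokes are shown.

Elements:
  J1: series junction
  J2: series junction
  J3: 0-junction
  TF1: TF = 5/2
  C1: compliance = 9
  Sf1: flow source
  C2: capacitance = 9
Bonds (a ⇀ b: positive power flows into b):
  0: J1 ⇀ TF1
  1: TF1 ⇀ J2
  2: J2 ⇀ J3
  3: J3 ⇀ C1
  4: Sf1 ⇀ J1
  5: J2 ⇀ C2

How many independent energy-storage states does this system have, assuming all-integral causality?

b4 →Sf1  (Sf1 fixes flow; stroke at Sf1)
b0 →J1  (J1: bond 4 brought flow, rest push out)
b1 →TF1  (through TF1, causality passes straight; one stroke at TF1)
b2 →J2  (common-f at J2 fixed by 1)
b5 →J2  (1-jn J2 has f-setter on 1)
b3 →J3  (J3: last free bond brings effort in)

2  (C1, C2 all integral)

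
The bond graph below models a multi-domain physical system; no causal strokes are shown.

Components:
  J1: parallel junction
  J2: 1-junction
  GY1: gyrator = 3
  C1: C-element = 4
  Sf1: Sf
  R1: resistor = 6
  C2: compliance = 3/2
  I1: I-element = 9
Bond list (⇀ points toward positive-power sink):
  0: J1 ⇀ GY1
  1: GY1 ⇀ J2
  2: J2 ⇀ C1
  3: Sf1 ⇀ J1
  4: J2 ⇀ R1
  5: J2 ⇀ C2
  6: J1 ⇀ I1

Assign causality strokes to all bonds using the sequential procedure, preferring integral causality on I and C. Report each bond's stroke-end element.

#0 |J1
#1 |J2
#2 |J2
#3 |Sf1
#4 |R1
#5 |J2
#6 |I1

#3 →Sf1  (Sf1 fixes flow; stroke at Sf1)
#2 →J2  (prefer integral on C1)
#5 →J2  (C2 integral (e out))
#6 →I1  (prefer integral on I1)
#0 →J1  (J1 needs exactly one e-in)
#1 →J2  (GY1: gyrator matches bond 0)
#4 →R1  (J2: last free bond brings flow in)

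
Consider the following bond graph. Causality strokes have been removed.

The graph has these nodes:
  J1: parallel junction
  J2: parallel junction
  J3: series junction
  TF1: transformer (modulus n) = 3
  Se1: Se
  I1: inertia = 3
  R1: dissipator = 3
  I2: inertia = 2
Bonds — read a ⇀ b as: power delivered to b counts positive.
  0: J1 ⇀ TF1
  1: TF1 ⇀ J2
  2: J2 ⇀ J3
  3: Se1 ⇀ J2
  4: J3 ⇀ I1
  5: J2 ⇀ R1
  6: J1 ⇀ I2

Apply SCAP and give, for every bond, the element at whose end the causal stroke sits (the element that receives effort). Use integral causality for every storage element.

bond 3 →J2  (Se1: effort source, stroke at far end)
bond 1 →TF1  (common-e at J2 fixed by 3)
bond 2 →J3  (J2 effort already set via bond 3)
bond 5 →R1  (0-jn J2 has e-setter on 3)
bond 4 →I1  (closing 1-jn rule on J3)
bond 0 →J1  (TF1: transformer flips bond 1)
bond 6 →I2  (common-e at J1 fixed by 0)

bond 0 stroke→J1
bond 1 stroke→TF1
bond 2 stroke→J3
bond 3 stroke→J2
bond 4 stroke→I1
bond 5 stroke→R1
bond 6 stroke→I2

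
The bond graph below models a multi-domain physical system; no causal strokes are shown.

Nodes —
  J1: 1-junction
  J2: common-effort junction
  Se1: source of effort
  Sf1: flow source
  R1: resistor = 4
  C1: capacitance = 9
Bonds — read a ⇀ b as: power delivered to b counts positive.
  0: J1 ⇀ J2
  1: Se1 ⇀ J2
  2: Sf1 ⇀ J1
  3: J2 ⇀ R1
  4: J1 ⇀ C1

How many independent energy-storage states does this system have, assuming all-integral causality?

1  (C1 all integral)

#1 stroke→J2  (Se1 (Se) sets effort on bond)
#2 stroke→Sf1  (Sf1 (Sf) sets flow on bond)
#0 stroke→J1  (J1: bond 2 brought flow, rest push out)
#4 stroke→J1  (common-f at J1 fixed by 2)
#3 stroke→R1  (J2: bond 1 brought effort, rest push out)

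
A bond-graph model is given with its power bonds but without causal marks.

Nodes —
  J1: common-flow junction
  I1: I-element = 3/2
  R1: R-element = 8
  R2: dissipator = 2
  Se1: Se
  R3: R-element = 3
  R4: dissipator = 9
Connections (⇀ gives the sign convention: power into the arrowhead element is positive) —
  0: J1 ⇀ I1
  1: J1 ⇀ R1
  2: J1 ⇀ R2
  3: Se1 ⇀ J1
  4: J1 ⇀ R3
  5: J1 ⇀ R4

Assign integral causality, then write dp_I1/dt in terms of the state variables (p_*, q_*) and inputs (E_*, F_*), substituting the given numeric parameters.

dp_I1/dt = E_Se1 - 44*p_I1/3

b3 |J1  (Se1 fixes effort; stroke away)
b0 |I1  (I1 outputs flow p/I1)
b1 |J1  (J1 flow already set via bond 0)
b2 |J1  (J1: bond 0 brought flow, rest push out)
b4 |J1  (J1 flow already set via bond 0)
b5 |J1  (common-f at J1 fixed by 0)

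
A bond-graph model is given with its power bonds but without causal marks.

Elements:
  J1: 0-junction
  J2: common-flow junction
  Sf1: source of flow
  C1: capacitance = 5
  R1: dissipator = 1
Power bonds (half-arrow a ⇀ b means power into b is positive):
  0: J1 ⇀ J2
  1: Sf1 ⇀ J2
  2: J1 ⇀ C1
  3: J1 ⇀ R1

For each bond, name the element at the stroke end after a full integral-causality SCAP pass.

β0 →J2
β1 →Sf1
β2 →J1
β3 →R1

β1 |Sf1  (Sf1: flow source, stroke at near end)
β0 |J2  (1-jn J2 has f-setter on 1)
β2 |J1  (C1 outputs effort q/C1)
β3 |R1  (common-e at J1 fixed by 2)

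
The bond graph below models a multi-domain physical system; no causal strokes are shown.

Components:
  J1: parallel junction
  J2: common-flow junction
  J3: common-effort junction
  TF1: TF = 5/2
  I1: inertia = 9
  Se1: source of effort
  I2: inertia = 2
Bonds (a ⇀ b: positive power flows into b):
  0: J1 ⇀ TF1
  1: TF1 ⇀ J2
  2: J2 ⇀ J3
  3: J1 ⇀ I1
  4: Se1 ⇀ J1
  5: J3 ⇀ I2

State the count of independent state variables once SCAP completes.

2  (I1, I2 all integral)

bond 4 →J1  (Se1 fixes effort; stroke away)
bond 0 →TF1  (J1: bond 4 brought effort, rest push out)
bond 3 →I1  (J1: bond 4 brought effort, rest push out)
bond 1 →J2  (through TF1, causality passes straight; one stroke at TF1)
bond 2 →J3  (J2 needs exactly one f-in)
bond 5 →I2  (0-jn J3 has e-setter on 2)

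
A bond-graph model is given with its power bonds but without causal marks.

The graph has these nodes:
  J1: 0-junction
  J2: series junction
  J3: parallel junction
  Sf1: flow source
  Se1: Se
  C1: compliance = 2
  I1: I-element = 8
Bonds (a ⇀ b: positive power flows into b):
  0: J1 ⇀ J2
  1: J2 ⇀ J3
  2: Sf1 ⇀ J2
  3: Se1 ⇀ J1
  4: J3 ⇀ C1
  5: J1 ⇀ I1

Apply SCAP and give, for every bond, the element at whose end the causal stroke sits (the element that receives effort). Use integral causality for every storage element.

bond 2 |Sf1  (Sf1 fixes flow; stroke at Sf1)
bond 3 |J1  (Se1: effort source, stroke at far end)
bond 0 |J2  (common-e at J1 fixed by 3)
bond 5 |I1  (J1: bond 3 brought effort, rest push out)
bond 1 |J2  (J2: bond 2 brought flow, rest push out)
bond 4 |J3  (J3: last free bond brings effort in)

bond 0 stroke at J2
bond 1 stroke at J2
bond 2 stroke at Sf1
bond 3 stroke at J1
bond 4 stroke at J3
bond 5 stroke at I1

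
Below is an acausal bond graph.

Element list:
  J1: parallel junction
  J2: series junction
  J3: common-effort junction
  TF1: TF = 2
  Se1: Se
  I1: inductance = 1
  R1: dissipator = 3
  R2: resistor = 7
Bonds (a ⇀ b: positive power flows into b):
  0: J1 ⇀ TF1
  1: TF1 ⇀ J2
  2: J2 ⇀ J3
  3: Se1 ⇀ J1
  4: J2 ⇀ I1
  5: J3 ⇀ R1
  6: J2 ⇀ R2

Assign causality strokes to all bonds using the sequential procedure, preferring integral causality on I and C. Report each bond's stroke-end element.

b3 |J1  (Se1 (Se) sets effort on bond)
b0 |TF1  (J1 effort already set via bond 3)
b1 |J2  (TF1: transformer flips bond 0)
b4 |I1  (I1 outputs flow p/I1)
b2 |J2  (J2: bond 4 brought flow, rest push out)
b6 |J2  (J2 flow already set via bond 4)
b5 |J3  (J3: last free bond brings effort in)

bond 0 |TF1
bond 1 |J2
bond 2 |J2
bond 3 |J1
bond 4 |I1
bond 5 |J3
bond 6 |J2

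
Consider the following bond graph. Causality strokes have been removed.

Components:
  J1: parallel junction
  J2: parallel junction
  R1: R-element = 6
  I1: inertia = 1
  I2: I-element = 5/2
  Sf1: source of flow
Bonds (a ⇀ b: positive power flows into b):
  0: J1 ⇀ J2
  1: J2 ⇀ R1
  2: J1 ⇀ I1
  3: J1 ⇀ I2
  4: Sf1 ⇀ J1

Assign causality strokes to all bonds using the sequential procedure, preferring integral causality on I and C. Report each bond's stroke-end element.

bond 0 |J1
bond 1 |J2
bond 2 |I1
bond 3 |I2
bond 4 |Sf1

bond 4 |Sf1  (Sf1 (Sf) sets flow on bond)
bond 2 |I1  (I1 integral (f out))
bond 3 |I2  (I2 integral (f out))
bond 0 |J1  (J1: last free bond brings effort in)
bond 1 |J2  (only one effort-in slot at J2)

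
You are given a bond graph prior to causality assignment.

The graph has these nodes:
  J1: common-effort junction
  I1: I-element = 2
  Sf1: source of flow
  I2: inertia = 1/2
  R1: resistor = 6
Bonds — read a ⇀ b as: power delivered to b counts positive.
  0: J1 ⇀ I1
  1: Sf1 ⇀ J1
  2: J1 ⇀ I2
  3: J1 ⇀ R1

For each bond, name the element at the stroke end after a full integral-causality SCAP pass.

bond 1 stroke→Sf1  (source Sf1 imposes f)
bond 0 stroke→I1  (prefer integral on I1)
bond 2 stroke→I2  (prefer integral on I2)
bond 3 stroke→J1  (J1: last free bond brings effort in)

b0 |I1
b1 |Sf1
b2 |I2
b3 |J1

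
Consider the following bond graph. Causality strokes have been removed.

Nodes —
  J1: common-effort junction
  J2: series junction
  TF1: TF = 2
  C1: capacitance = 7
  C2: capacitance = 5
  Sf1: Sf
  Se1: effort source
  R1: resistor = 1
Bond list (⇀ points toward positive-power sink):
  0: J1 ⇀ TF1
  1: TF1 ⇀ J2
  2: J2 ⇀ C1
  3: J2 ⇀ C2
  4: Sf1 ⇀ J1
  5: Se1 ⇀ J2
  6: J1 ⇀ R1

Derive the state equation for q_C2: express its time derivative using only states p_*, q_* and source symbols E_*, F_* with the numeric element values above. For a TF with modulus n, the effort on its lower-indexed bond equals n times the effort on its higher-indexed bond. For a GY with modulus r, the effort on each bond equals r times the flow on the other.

dq_C2/dt = 4*E_Se1 + 2*F_Sf1 - 4*q_C1/7 - 4*q_C2/5

bond 4 stroke at Sf1  (source Sf1 imposes f)
bond 5 stroke at J2  (Se1: effort source, stroke at far end)
bond 2 stroke at J2  (C1: C, integral causality)
bond 3 stroke at J2  (C2 outputs effort q/C2)
bond 1 stroke at TF1  (closing 1-jn rule on J2)
bond 0 stroke at J1  (through TF1, causality passes straight; one stroke at TF1)
bond 6 stroke at R1  (0-jn J1 has e-setter on 0)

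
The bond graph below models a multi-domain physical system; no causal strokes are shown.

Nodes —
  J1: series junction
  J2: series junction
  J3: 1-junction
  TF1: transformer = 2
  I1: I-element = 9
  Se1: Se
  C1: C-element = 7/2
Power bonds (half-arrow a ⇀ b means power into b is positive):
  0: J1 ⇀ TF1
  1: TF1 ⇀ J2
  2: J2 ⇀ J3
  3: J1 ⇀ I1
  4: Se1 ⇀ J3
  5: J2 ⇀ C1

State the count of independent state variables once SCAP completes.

2  (C1, I1 all integral)

bond 4 →J3  (Se1: effort source, stroke at far end)
bond 2 →J2  (J3 needs exactly one f-in)
bond 3 →I1  (I1: I, integral causality)
bond 0 →J1  (1-jn J1 has f-setter on 3)
bond 1 →TF1  (through TF1, causality passes straight; one stroke at TF1)
bond 5 →J2  (1-jn J2 has f-setter on 1)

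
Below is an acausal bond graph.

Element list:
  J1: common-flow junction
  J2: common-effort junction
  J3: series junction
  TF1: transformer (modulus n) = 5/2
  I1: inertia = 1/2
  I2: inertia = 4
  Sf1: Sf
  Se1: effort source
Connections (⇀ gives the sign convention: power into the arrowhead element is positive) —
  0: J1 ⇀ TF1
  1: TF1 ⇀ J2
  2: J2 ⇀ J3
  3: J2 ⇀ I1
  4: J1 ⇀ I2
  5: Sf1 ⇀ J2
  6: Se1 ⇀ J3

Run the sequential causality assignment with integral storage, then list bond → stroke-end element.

bond 0 stroke at J1
bond 1 stroke at TF1
bond 2 stroke at J2
bond 3 stroke at I1
bond 4 stroke at I2
bond 5 stroke at Sf1
bond 6 stroke at J3

b5 stroke at Sf1  (source Sf1 imposes f)
b6 stroke at J3  (Se1 fixes effort; stroke away)
b2 stroke at J2  (only one flow-in slot at J3)
b1 stroke at TF1  (0-jn J2 has e-setter on 2)
b3 stroke at I1  (common-e at J2 fixed by 2)
b0 stroke at J1  (TF1: transformer flips bond 1)
b4 stroke at I2  (only one flow-in slot at J1)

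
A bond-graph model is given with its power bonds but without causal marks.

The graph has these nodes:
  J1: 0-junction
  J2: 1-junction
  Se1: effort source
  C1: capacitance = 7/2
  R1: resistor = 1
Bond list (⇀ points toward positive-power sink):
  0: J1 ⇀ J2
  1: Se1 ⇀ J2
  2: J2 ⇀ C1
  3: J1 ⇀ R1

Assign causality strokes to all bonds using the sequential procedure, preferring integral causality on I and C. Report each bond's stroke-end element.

b0 →J1
b1 →J2
b2 →J2
b3 →R1

#1 stroke→J2  (source Se1 imposes e)
#2 stroke→J2  (prefer integral on C1)
#0 stroke→J1  (J2: last free bond brings flow in)
#3 stroke→R1  (0-jn J1 has e-setter on 0)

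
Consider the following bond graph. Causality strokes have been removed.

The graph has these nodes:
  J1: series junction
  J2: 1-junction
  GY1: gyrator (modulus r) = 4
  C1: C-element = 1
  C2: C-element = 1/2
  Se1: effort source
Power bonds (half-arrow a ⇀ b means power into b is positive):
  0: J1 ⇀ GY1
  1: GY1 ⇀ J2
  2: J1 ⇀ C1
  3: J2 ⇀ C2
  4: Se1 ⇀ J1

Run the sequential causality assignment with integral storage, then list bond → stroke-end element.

β4 stroke at J1  (Se1 (Se) sets effort on bond)
β2 stroke at J1  (C1 outputs effort q/C1)
β0 stroke at GY1  (J1: last free bond brings flow in)
β1 stroke at GY1  (GY GY1: same side as bond 0)
β3 stroke at J2  (J2: bond 1 brought flow, rest push out)

#0 stroke at GY1
#1 stroke at GY1
#2 stroke at J1
#3 stroke at J2
#4 stroke at J1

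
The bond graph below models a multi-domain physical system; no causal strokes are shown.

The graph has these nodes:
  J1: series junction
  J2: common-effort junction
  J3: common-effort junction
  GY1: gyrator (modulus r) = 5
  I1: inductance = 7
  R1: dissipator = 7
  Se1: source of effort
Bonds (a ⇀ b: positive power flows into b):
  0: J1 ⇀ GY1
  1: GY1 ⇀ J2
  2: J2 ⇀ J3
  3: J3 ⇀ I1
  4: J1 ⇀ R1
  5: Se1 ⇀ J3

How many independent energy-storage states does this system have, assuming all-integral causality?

1  (I1 all integral)

bond 5 |J3  (Se1: effort source, stroke at far end)
bond 2 |J2  (0-jn J3 has e-setter on 5)
bond 3 |I1  (J3: bond 5 brought effort, rest push out)
bond 1 |GY1  (common-e at J2 fixed by 2)
bond 0 |GY1  (GY1: gyrator matches bond 1)
bond 4 |J1  (1-jn J1 has f-setter on 0)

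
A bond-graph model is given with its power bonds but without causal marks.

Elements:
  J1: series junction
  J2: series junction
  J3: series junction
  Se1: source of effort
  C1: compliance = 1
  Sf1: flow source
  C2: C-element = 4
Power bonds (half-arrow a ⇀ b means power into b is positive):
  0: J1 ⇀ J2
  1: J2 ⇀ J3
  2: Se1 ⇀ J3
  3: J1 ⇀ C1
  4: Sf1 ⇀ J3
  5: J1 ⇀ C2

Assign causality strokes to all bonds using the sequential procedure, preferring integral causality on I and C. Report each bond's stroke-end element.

β0 |J2
β1 |J3
β2 |J3
β3 |J1
β4 |Sf1
β5 |J1

β2 |J3  (Se1: effort source, stroke at far end)
β4 |Sf1  (Sf1 fixes flow; stroke at Sf1)
β1 |J3  (1-jn J3 has f-setter on 4)
β0 |J2  (J2: bond 1 brought flow, rest push out)
β3 |J1  (J1: bond 0 brought flow, rest push out)
β5 |J1  (common-f at J1 fixed by 0)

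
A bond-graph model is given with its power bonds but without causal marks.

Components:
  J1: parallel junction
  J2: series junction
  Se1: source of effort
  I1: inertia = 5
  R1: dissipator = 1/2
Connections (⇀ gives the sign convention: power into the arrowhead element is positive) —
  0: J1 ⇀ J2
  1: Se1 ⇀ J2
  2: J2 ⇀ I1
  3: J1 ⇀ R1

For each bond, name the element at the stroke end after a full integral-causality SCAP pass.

#0 →J2
#1 →J2
#2 →I1
#3 →J1

b1 |J2  (Se1 fixes effort; stroke away)
b2 |I1  (I1 outputs flow p/I1)
b0 |J2  (1-jn J2 has f-setter on 2)
b3 |J1  (J1: last free bond brings effort in)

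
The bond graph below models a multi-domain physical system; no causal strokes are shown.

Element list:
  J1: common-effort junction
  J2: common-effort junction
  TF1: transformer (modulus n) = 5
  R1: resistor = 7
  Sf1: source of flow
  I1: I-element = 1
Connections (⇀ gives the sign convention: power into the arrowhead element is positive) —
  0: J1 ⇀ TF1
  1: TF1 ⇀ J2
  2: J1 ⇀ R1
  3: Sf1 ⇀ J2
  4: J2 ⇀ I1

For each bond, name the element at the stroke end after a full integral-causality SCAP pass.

#3 |Sf1  (source Sf1 imposes f)
#4 |I1  (I1 integral (f out))
#1 |J2  (J2 needs exactly one e-in)
#0 |TF1  (TF TF1: opposite of bond 1)
#2 |J1  (J1: last free bond brings effort in)

b0 stroke→TF1
b1 stroke→J2
b2 stroke→J1
b3 stroke→Sf1
b4 stroke→I1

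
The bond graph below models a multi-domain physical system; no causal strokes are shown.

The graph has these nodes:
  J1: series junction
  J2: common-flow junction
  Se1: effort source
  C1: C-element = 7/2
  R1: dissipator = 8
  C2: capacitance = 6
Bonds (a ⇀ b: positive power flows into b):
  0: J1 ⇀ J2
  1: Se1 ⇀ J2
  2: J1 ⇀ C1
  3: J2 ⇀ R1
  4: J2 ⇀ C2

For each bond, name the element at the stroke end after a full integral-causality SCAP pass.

β1 stroke→J2  (Se1 (Se) sets effort on bond)
β2 stroke→J1  (C1: C, integral causality)
β0 stroke→J2  (only one flow-in slot at J1)
β4 stroke→J2  (C2 outputs effort q/C2)
β3 stroke→R1  (J2 needs exactly one f-in)

bond 0 stroke→J2
bond 1 stroke→J2
bond 2 stroke→J1
bond 3 stroke→R1
bond 4 stroke→J2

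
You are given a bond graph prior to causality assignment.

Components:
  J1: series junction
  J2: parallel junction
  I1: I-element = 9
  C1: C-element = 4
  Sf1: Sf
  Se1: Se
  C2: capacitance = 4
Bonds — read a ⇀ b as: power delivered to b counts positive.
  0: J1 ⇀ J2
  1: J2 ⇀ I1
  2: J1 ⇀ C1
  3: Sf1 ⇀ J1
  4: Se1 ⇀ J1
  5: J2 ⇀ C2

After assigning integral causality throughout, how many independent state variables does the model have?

3  (C1, C2, I1 all integral)

#3 →Sf1  (Sf1 (Sf) sets flow on bond)
#4 →J1  (Se1: effort source, stroke at far end)
#0 →J1  (common-f at J1 fixed by 3)
#2 →J1  (J1: bond 3 brought flow, rest push out)
#1 →I1  (prefer integral on I1)
#5 →J2  (closing 0-jn rule on J2)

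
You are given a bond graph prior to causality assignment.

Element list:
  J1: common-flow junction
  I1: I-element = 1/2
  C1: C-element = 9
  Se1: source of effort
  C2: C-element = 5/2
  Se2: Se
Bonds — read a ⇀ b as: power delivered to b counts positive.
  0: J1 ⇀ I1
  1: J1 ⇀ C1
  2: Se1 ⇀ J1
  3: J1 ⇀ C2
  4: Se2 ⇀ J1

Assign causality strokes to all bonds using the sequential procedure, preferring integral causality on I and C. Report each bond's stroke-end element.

β0 |I1
β1 |J1
β2 |J1
β3 |J1
β4 |J1

bond 2 stroke at J1  (Se1 fixes effort; stroke away)
bond 4 stroke at J1  (Se2 fixes effort; stroke away)
bond 0 stroke at I1  (I1: I, integral causality)
bond 1 stroke at J1  (1-jn J1 has f-setter on 0)
bond 3 stroke at J1  (J1: bond 0 brought flow, rest push out)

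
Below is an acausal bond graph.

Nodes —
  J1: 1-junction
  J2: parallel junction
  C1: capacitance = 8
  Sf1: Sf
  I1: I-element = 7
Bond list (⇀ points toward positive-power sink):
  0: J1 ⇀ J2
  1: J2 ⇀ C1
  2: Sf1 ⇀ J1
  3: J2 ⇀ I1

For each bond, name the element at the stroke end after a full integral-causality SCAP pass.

β2 stroke at Sf1  (Sf1 (Sf) sets flow on bond)
β0 stroke at J1  (1-jn J1 has f-setter on 2)
β1 stroke at J2  (C1 integral (e out))
β3 stroke at I1  (J2 effort already set via bond 1)

bond 0 |J1
bond 1 |J2
bond 2 |Sf1
bond 3 |I1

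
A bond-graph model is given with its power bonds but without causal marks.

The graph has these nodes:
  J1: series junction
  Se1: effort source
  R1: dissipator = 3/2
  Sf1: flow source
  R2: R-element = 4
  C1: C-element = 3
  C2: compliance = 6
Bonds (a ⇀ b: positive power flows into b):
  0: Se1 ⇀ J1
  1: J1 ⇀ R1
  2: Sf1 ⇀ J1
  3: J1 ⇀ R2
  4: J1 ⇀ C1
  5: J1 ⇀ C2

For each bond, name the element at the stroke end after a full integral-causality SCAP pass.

bond 0 stroke→J1
bond 1 stroke→J1
bond 2 stroke→Sf1
bond 3 stroke→J1
bond 4 stroke→J1
bond 5 stroke→J1

b0 →J1  (Se1: effort source, stroke at far end)
b2 →Sf1  (Sf1 fixes flow; stroke at Sf1)
b1 →J1  (J1 flow already set via bond 2)
b3 →J1  (J1: bond 2 brought flow, rest push out)
b4 →J1  (J1: bond 2 brought flow, rest push out)
b5 →J1  (J1: bond 2 brought flow, rest push out)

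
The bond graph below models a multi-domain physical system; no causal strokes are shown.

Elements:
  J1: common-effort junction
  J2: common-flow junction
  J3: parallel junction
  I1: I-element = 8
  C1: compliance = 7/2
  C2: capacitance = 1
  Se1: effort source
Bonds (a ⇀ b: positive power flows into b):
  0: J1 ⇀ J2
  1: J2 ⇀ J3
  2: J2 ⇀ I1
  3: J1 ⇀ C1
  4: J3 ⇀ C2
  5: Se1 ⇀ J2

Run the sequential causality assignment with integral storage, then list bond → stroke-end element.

b0 |J2
b1 |J2
b2 |I1
b3 |J1
b4 |J3
b5 |J2

#5 stroke at J2  (source Se1 imposes e)
#2 stroke at I1  (I1 outputs flow p/I1)
#0 stroke at J2  (common-f at J2 fixed by 2)
#1 stroke at J2  (common-f at J2 fixed by 2)
#4 stroke at J3  (only one effort-in slot at J3)
#3 stroke at J1  (J1 needs exactly one e-in)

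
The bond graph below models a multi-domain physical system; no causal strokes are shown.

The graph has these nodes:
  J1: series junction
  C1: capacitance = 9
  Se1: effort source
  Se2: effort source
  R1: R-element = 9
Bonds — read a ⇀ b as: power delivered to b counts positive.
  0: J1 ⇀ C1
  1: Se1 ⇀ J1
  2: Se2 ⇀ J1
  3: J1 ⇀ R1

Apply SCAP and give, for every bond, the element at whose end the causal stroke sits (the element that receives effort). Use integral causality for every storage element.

bond 0 |J1
bond 1 |J1
bond 2 |J1
bond 3 |R1

b1 stroke→J1  (Se1 (Se) sets effort on bond)
b2 stroke→J1  (source Se2 imposes e)
b0 stroke→J1  (C1 outputs effort q/C1)
b3 stroke→R1  (closing 1-jn rule on J1)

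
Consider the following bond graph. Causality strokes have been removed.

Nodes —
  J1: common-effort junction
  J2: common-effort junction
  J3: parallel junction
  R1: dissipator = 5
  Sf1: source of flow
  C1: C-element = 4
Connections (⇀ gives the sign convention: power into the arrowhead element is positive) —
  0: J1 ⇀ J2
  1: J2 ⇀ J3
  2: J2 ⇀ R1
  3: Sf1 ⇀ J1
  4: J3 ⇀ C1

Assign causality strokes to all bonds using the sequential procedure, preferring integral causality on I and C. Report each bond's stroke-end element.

b0 |J1
b1 |J2
b2 |R1
b3 |Sf1
b4 |J3

β3 stroke→Sf1  (Sf1: flow source, stroke at near end)
β0 stroke→J1  (J1 needs exactly one e-in)
β4 stroke→J3  (prefer integral on C1)
β1 stroke→J2  (common-e at J3 fixed by 4)
β2 stroke→R1  (0-jn J2 has e-setter on 1)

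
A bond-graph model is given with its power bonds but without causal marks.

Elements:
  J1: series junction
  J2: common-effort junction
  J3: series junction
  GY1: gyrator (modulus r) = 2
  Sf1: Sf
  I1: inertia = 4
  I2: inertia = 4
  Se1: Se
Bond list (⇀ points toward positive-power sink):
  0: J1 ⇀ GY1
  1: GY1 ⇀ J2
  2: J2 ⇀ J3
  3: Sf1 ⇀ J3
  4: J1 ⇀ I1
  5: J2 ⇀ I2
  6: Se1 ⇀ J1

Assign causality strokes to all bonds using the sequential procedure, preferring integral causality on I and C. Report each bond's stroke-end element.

bond 3 stroke at Sf1  (source Sf1 imposes f)
bond 6 stroke at J1  (source Se1 imposes e)
bond 2 stroke at J3  (J3 flow already set via bond 3)
bond 4 stroke at I1  (prefer integral on I1)
bond 0 stroke at J1  (1-jn J1 has f-setter on 4)
bond 1 stroke at J2  (through GY1, causality inverts; strokes same side of GY1)
bond 5 stroke at I2  (J2: bond 1 brought effort, rest push out)

bond 0 |J1
bond 1 |J2
bond 2 |J3
bond 3 |Sf1
bond 4 |I1
bond 5 |I2
bond 6 |J1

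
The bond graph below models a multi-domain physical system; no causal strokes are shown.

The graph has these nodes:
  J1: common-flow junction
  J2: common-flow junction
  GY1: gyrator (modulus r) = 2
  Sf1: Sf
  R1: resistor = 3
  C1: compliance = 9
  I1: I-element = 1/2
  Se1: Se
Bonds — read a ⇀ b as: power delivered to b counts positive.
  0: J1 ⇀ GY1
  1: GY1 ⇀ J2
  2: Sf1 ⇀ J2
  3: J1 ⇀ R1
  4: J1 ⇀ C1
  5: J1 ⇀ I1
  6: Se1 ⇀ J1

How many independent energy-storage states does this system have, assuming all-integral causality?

2  (C1, I1 all integral)

b2 →Sf1  (source Sf1 imposes f)
b6 →J1  (Se1 fixes effort; stroke away)
b1 →J2  (common-f at J2 fixed by 2)
b0 →J1  (GY1 both-in/both-out from 1)
b4 →J1  (C1 outputs effort q/C1)
b5 →I1  (prefer integral on I1)
b3 →J1  (J1: bond 5 brought flow, rest push out)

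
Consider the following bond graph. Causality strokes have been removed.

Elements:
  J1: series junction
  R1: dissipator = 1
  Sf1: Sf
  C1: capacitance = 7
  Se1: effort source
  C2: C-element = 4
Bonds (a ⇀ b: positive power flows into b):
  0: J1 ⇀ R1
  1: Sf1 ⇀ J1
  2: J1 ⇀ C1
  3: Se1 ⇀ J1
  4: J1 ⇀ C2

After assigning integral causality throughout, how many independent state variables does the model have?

2  (C1, C2 all integral)

#1 stroke at Sf1  (Sf1: flow source, stroke at near end)
#3 stroke at J1  (Se1 (Se) sets effort on bond)
#0 stroke at J1  (common-f at J1 fixed by 1)
#2 stroke at J1  (J1 flow already set via bond 1)
#4 stroke at J1  (J1 flow already set via bond 1)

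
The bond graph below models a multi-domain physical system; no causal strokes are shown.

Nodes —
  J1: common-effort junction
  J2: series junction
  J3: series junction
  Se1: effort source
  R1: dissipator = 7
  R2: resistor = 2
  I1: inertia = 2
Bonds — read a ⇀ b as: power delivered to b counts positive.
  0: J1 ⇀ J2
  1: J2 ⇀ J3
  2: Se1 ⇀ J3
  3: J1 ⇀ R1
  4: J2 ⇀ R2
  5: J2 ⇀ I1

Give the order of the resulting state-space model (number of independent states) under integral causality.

β2 stroke at J3  (Se1 (Se) sets effort on bond)
β1 stroke at J2  (J3 needs exactly one f-in)
β5 stroke at I1  (I1 outputs flow p/I1)
β0 stroke at J2  (common-f at J2 fixed by 5)
β4 stroke at J2  (1-jn J2 has f-setter on 5)
β3 stroke at J1  (closing 0-jn rule on J1)

1  (I1 all integral)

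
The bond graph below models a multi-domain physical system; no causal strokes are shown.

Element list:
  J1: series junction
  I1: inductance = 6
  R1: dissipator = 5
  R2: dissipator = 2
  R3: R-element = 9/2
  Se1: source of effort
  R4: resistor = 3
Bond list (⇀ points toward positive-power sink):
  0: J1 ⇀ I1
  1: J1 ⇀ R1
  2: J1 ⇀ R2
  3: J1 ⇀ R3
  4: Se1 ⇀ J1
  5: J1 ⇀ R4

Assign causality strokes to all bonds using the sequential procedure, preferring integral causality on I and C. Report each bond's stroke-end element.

β4 stroke→J1  (Se1 (Se) sets effort on bond)
β0 stroke→I1  (I1: I, integral causality)
β1 stroke→J1  (common-f at J1 fixed by 0)
β2 stroke→J1  (1-jn J1 has f-setter on 0)
β3 stroke→J1  (1-jn J1 has f-setter on 0)
β5 stroke→J1  (J1 flow already set via bond 0)

bond 0 →I1
bond 1 →J1
bond 2 →J1
bond 3 →J1
bond 4 →J1
bond 5 →J1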